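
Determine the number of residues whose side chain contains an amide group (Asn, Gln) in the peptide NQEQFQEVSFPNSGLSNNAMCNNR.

9

Matching residues: N1, Q2, Q4, Q6, N12, N17, N18, N22, N23.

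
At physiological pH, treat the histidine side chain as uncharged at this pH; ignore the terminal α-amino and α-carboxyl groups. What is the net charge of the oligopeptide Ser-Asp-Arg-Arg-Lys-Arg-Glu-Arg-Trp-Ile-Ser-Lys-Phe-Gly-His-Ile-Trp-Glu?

At pH ~7.4 the Lys and Arg side chains are protonated (+1), the Asp and Glu side chains are deprotonated (−1), and with His taken as neutral all other side chains carry no charge.
Positive (K, R): Arg3, Arg4, Lys5, Arg6, Arg8, Lys12 → +6.
Negative (D, E): Asp2, Glu7, Glu18 → −3.
Net charge = (+6) + (−3) = +3.

+3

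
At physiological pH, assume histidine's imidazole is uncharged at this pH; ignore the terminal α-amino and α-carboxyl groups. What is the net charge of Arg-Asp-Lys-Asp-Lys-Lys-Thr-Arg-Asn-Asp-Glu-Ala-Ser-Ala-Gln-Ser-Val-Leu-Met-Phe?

+1

At pH ~7.4 the Lys and Arg side chains are protonated (+1), the Asp and Glu side chains are deprotonated (−1), and with His taken as neutral all other side chains carry no charge.
Positive (K, R): Arg1, Lys3, Lys5, Lys6, Arg8 → +5.
Negative (D, E): Asp2, Asp4, Asp10, Glu11 → −4.
Net charge = (+5) + (−4) = +1.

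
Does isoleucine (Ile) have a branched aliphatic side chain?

V, L, and I make up the branched-chain aliphatic group.
Isoleucine is in this group.

Yes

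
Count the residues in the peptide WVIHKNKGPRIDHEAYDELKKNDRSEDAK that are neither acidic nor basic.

Acidic: D, E. Basic: K, R, H. All other residues are neither.
Matching residues: W1, V2, I3, N6, G8, P9, I11, A15, Y16, L19, N22, S25, A28.

13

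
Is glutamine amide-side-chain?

Yes

Asparagine (N) and glutamine (Q) have uncharged amide side chains.
Glutamine is in this group.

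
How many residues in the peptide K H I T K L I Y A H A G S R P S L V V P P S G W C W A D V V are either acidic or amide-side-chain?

1

Acidic: D, E. Amide-side-chain: N, Q.
Acidic residues here: D28 (1).
Amide-side-chain residues here: none (0).
The two groups share no amino acid, so total = 1 + 0 = 1.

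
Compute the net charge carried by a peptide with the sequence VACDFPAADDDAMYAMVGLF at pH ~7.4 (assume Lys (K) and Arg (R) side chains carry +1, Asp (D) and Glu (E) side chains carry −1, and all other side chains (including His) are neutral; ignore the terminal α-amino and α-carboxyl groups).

Positive (K, R): none → +0.
Negative (D, E): D4, D9, D10, D11 → −4.
Net charge = (+0) + (−4) = −4.

-4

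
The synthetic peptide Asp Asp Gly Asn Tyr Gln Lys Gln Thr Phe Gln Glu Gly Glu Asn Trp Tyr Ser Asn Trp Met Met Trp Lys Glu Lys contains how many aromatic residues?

6

F, W, and Y each carry an aromatic ring on the side chain.
Matching residues: Tyr5, Phe10, Trp16, Tyr17, Trp20, Trp23.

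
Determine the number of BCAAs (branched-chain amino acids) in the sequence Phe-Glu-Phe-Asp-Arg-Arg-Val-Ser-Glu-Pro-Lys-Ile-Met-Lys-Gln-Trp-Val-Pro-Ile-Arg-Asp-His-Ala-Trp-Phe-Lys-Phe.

4

V, L, and I make up the branched-chain aliphatic group.
Matching residues: Val7, Ile12, Val17, Ile19.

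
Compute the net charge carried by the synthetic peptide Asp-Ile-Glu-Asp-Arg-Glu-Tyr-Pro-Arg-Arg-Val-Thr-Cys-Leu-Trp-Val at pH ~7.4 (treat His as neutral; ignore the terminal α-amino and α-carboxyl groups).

-1

At pH ~7.4 the Lys and Arg side chains are protonated (+1), the Asp and Glu side chains are deprotonated (−1), and with His taken as neutral all other side chains carry no charge.
Positive (K, R): Arg5, Arg9, Arg10 → +3.
Negative (D, E): Asp1, Glu3, Asp4, Glu6 → −4.
Net charge = (+3) + (−4) = −1.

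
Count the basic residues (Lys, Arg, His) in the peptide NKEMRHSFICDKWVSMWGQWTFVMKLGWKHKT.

Matching residues: K2, R5, H6, K12, K25, K29, H30, K31.

8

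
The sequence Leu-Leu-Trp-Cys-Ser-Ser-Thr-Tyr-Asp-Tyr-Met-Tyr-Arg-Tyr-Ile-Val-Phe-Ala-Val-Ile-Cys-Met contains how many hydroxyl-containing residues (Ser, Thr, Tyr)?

Matching residues: Ser5, Ser6, Thr7, Tyr8, Tyr10, Tyr12, Tyr14.

7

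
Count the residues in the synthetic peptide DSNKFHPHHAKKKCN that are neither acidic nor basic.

7

Acidic: D, E. Basic: K, R, H. All other residues are neither.
Matching residues: S2, N3, F5, P7, A10, C14, N15.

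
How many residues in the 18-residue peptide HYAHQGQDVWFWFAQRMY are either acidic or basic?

4

Acidic: D, E. Basic: H, K, R.
Acidic residues here: D8 (1).
Basic residues here: H1, H4, R16 (3).
The two groups share no amino acid, so total = 1 + 3 = 4.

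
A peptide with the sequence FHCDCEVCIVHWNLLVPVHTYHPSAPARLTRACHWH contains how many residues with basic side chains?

8

The basic amino acids are Lys (K), Arg (R), and His (H).
Matching residues: H2, H11, H19, H22, R28, R31, H34, H36.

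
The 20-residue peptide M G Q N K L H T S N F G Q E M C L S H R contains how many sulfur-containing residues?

Only Cys (C) and Met (M) have a sulfur atom in the side chain.
Matching residues: M1, M15, C16.

3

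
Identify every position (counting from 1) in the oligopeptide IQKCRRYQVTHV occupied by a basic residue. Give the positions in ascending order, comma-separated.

3, 5, 6, 11

K, R, and H are the three residues with basic side chains (ε-amine, guanidinium, and imidazole respectively).
Matching residues: K3, R5, R6, H11.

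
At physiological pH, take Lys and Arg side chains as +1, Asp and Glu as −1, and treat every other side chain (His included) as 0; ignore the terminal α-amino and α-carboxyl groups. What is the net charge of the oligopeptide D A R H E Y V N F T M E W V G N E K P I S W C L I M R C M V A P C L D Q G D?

Positive (K, R): R3, K18, R27 → +3.
Negative (D, E): D1, E5, E12, E17, D35, D38 → −6.
Net charge = (+3) + (−6) = −3.

-3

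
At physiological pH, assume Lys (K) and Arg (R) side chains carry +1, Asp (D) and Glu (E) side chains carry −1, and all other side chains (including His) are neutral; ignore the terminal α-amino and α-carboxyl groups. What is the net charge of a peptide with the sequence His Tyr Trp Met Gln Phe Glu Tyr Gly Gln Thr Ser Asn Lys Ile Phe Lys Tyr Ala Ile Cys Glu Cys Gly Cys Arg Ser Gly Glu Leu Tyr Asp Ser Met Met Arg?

Positive (K, R): Lys14, Lys17, Arg26, Arg36 → +4.
Negative (D, E): Glu7, Glu22, Glu29, Asp32 → −4.
Net charge = (+4) + (−4) = 0.

0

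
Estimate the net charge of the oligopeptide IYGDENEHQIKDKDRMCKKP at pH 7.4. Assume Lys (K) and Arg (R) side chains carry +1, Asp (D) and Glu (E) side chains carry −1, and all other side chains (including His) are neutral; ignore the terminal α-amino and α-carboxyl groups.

0

Positive (K, R): K11, K13, R15, K18, K19 → +5.
Negative (D, E): D4, E5, E7, D12, D14 → −5.
Net charge = (+5) + (−5) = 0.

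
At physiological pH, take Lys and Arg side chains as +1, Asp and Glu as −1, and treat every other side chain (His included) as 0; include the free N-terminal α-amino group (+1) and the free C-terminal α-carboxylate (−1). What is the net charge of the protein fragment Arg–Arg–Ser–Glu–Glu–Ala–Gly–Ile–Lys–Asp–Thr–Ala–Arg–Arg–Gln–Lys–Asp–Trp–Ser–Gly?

Positive (K, R): Arg1, Arg2, Lys9, Arg13, Arg14, Lys16 → +6.
Negative (D, E): Glu4, Glu5, Asp10, Asp17 → −4.
The N-terminus (+1) and C-terminus (−1) cancel.
Net charge = (+6) + (−4) = +2.

+2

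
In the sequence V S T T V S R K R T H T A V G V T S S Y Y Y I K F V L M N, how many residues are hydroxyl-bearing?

12

S, T, and Y are the three residues with a side-chain hydroxyl.
Matching residues: S2, T3, T4, S6, T10, T12, T17, S18, S19, Y20, Y21, Y22.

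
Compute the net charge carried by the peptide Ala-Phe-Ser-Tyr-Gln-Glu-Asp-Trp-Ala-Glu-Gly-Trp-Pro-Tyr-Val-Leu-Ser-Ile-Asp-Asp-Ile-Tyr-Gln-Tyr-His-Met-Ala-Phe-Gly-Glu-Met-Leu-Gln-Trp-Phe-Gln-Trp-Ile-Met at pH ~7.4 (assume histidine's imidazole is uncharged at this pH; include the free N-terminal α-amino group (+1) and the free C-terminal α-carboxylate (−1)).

-6

At pH ~7.4 the Lys and Arg side chains are protonated (+1), the Asp and Glu side chains are deprotonated (−1), and with His taken as neutral all other side chains carry no charge.
Positive (K, R): none → +0.
Negative (D, E): Glu6, Asp7, Glu10, Asp19, Asp20, Glu30 → −6.
The N-terminus (+1) and C-terminus (−1) cancel.
Net charge = (+0) + (−6) = −6.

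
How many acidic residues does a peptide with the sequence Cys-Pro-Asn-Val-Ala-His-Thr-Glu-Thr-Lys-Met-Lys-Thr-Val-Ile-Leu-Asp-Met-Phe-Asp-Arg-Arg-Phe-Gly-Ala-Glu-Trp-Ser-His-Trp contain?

4

The acidic residues are Asp (D) and Glu (E), whose side chains end in a carboxylate group.
Matching residues: Glu8, Asp17, Asp20, Glu26.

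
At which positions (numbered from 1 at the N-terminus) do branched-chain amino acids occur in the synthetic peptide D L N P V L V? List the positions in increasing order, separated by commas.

The BCAAs are Val, Leu, and Ile — aliphatic side chains with a branch point.
Matching residues: L2, V5, L6, V7.

2, 5, 6, 7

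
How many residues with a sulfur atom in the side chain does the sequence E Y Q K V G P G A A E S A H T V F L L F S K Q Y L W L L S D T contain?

Cysteine (C, thiol) and methionine (M, thioether) are the two sulfur-containing amino acids.
None of the 31 residues belong to this group.

0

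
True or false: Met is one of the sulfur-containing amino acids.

Only Cys (C) and Met (M) have a sulfur atom in the side chain.
Methionine is in this group.

True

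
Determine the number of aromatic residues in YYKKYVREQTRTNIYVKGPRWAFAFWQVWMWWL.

Phenylalanine (F), tryptophan (W), and tyrosine (Y) have aromatic ring side chains.
Matching residues: Y1, Y2, Y5, Y15, W21, F23, F25, W26, W29, W31, W32.

11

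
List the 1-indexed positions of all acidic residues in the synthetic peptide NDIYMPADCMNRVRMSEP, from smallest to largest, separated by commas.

2, 8, 17

Only D (aspartate) and E (glutamate) carry a side-chain carboxylic acid.
Matching residues: D2, D8, E17.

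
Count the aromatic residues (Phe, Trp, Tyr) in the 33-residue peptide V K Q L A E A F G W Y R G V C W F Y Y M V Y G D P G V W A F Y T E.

Matching residues: F8, W10, Y11, W16, F17, Y18, Y19, Y22, W28, F30, Y31.

11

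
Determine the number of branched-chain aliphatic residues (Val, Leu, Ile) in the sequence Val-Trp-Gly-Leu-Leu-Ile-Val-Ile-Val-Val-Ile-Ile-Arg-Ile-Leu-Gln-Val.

13

Matching residues: Val1, Leu4, Leu5, Ile6, Val7, Ile8, Val9, Val10, Ile11, Ile12, Ile14, Leu15, Val17.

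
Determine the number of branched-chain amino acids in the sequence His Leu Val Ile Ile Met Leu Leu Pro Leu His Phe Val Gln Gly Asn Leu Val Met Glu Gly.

V, L, and I make up the branched-chain aliphatic group.
Matching residues: Leu2, Val3, Ile4, Ile5, Leu7, Leu8, Leu10, Val13, Leu17, Val18.

10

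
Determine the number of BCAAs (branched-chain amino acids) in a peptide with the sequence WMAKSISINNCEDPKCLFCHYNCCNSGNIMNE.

4

V, L, and I make up the branched-chain aliphatic group.
Matching residues: I6, I8, L17, I29.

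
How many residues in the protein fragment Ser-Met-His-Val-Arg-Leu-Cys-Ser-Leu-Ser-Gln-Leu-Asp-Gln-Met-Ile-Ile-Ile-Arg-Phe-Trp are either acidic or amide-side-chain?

Acidic: D, E. Amide-side-chain: N, Q.
Acidic residues here: Asp13 (1).
Amide-side-chain residues here: Gln11, Gln14 (2).
The two groups share no amino acid, so total = 1 + 2 = 3.

3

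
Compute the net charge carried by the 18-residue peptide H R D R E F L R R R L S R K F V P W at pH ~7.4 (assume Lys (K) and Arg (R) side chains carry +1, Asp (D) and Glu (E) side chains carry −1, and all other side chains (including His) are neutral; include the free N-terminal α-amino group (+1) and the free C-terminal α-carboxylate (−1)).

Positive (K, R): R2, R4, R8, R9, R10, R13, K14 → +7.
Negative (D, E): D3, E5 → −2.
The N-terminus (+1) and C-terminus (−1) cancel.
Net charge = (+7) + (−2) = +5.

+5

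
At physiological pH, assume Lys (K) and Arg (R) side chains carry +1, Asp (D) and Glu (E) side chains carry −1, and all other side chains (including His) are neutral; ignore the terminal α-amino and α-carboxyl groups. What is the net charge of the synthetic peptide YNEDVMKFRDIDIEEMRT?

-3

Positive (K, R): K7, R9, R17 → +3.
Negative (D, E): E3, D4, D10, D12, E14, E15 → −6.
Net charge = (+3) + (−6) = −3.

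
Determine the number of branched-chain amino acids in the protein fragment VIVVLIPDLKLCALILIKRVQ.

13

Valine (V), leucine (L), and isoleucine (I) are the branched-chain amino acids.
Matching residues: V1, I2, V3, V4, L5, I6, L9, L11, L14, I15, L16, I17, V20.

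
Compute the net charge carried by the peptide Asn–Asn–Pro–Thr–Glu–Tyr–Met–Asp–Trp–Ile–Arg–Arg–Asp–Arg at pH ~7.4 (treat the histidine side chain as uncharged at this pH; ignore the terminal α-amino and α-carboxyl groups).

0

The side chains ionized at physiological pH are Lys/Arg (+1) and Asp/Glu (−1); with His treated as neutral, nothing else contributes.
Positive (K, R): Arg11, Arg12, Arg14 → +3.
Negative (D, E): Glu5, Asp8, Asp13 → −3.
Net charge = (+3) + (−3) = 0.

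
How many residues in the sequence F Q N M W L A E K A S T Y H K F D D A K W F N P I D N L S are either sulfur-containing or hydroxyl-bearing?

5

Sulfur-containing: C, M. Hydroxyl-bearing: S, T, Y.
Sulfur-containing residues here: M4 (1).
Hydroxyl-bearing residues here: S11, T12, Y13, S29 (4).
The two groups share no amino acid, so total = 1 + 4 = 5.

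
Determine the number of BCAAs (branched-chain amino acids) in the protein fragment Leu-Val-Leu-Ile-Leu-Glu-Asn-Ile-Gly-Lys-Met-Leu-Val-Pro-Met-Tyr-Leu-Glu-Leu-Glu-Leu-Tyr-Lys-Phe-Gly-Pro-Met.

11

V, L, and I make up the branched-chain aliphatic group.
Matching residues: Leu1, Val2, Leu3, Ile4, Leu5, Ile8, Leu12, Val13, Leu17, Leu19, Leu21.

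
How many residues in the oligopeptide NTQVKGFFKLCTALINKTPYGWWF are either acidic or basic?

Acidic: D, E. Basic: H, K, R.
Acidic residues here: none (0).
Basic residues here: K5, K9, K17 (3).
The two groups share no amino acid, so total = 0 + 3 = 3.

3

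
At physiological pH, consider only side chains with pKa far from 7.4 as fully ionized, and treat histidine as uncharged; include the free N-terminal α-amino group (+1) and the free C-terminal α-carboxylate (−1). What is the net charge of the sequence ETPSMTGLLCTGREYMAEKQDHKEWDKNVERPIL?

At pH ~7.4 the Lys and Arg side chains are protonated (+1), the Asp and Glu side chains are deprotonated (−1), and with His taken as neutral all other side chains carry no charge.
Positive (K, R): R13, K19, K23, K27, R31 → +5.
Negative (D, E): E1, E14, E18, D21, E24, D26, E30 → −7.
The N-terminus (+1) and C-terminus (−1) cancel.
Net charge = (+5) + (−7) = −2.

-2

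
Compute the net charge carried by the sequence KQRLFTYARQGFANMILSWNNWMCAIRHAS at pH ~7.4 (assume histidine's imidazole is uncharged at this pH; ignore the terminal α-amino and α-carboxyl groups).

At pH ~7.4 the Lys and Arg side chains are protonated (+1), the Asp and Glu side chains are deprotonated (−1), and with His taken as neutral all other side chains carry no charge.
Positive (K, R): K1, R3, R9, R27 → +4.
Negative (D, E): none → −0.
Net charge = (+4) + (−0) = +4.

+4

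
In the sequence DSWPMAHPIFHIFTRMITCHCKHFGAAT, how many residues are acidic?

1

Aspartate (D) and glutamate (E) have carboxylic-acid side chains and are the acidic amino acids.
Matching residues: D1.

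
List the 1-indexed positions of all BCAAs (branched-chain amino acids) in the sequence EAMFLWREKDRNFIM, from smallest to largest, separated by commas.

Valine (V), leucine (L), and isoleucine (I) are the branched-chain amino acids.
Matching residues: L5, I14.

5, 14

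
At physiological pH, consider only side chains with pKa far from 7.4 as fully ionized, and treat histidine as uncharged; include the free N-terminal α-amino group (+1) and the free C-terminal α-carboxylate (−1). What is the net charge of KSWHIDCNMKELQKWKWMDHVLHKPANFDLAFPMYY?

At pH ~7.4 the Lys and Arg side chains are protonated (+1), the Asp and Glu side chains are deprotonated (−1), and with His taken as neutral all other side chains carry no charge.
Positive (K, R): K1, K10, K14, K16, K24 → +5.
Negative (D, E): D6, E11, D19, D29 → −4.
The N-terminus (+1) and C-terminus (−1) cancel.
Net charge = (+5) + (−4) = +1.

+1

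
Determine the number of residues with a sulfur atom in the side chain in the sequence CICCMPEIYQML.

Cysteine (C, thiol) and methionine (M, thioether) are the two sulfur-containing amino acids.
Matching residues: C1, C3, C4, M5, M11.

5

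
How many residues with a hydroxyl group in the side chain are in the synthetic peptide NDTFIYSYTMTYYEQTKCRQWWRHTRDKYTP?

The –OH-bearing residues are Ser, Thr (aliphatic alcohols), and Tyr (phenol).
Matching residues: T3, Y6, S7, Y8, T9, T11, Y12, Y13, T16, T25, Y29, T30.

12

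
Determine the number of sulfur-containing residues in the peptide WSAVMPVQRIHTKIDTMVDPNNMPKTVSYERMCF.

Only Cys (C) and Met (M) have a sulfur atom in the side chain.
Matching residues: M5, M17, M23, M32, C33.

5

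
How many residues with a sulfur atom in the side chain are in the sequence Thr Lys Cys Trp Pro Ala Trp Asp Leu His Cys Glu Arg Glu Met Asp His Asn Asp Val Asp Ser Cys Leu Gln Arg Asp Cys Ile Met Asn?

The sulfur-bearing residues are cysteine (–SH) and methionine (–S–CH₃).
Matching residues: Cys3, Cys11, Met15, Cys23, Cys28, Met30.

6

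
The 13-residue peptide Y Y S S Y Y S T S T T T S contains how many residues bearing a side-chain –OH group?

13

S, T, and Y are the three residues with a side-chain hydroxyl.
Matching residues: Y1, Y2, S3, S4, Y5, Y6, S7, T8, S9, T10, T11, T12, S13.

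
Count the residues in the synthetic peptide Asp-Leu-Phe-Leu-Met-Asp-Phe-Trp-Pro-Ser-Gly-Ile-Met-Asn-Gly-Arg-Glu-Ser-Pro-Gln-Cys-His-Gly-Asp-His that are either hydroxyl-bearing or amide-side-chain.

Hydroxyl-bearing: S, T, Y. Amide-side-chain: N, Q.
Hydroxyl-bearing residues here: Ser10, Ser18 (2).
Amide-side-chain residues here: Asn14, Gln20 (2).
The two groups share no amino acid, so total = 2 + 2 = 4.

4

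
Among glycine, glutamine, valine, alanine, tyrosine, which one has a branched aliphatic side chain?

V, L, and I make up the branched-chain aliphatic group.
Of the listed options, only valine belongs to this group.

valine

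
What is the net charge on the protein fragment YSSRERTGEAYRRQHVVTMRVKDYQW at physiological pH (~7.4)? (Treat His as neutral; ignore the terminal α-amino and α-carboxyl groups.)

+3

The side chains ionized at physiological pH are Lys/Arg (+1) and Asp/Glu (−1); with His treated as neutral, nothing else contributes.
Positive (K, R): R4, R6, R12, R13, R20, K22 → +6.
Negative (D, E): E5, E9, D23 → −3.
Net charge = (+6) + (−3) = +3.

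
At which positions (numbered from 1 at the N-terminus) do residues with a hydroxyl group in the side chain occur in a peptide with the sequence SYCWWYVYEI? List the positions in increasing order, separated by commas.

1, 2, 6, 8

S, T, and Y are the three residues with a side-chain hydroxyl.
Matching residues: S1, Y2, Y6, Y8.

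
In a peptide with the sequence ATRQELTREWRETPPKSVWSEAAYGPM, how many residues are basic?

4

The basic amino acids are Lys (K), Arg (R), and His (H).
Matching residues: R3, R8, R11, K16.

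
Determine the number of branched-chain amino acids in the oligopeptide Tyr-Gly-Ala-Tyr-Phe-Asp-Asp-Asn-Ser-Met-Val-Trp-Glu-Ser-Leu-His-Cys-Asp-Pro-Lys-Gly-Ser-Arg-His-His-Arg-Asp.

Valine (V), leucine (L), and isoleucine (I) are the branched-chain amino acids.
Matching residues: Val11, Leu15.

2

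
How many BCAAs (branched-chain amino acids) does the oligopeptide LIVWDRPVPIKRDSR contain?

5

V, L, and I make up the branched-chain aliphatic group.
Matching residues: L1, I2, V3, V8, I10.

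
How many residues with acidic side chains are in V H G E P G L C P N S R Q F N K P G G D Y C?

2

The acidic residues are Asp (D) and Glu (E), whose side chains end in a carboxylate group.
Matching residues: E4, D20.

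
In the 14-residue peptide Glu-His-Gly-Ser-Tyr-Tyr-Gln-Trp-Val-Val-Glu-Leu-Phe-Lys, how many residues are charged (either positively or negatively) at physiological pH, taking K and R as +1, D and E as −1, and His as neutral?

Charged side chains at pH ~7.4: K, R (positive); D, E (negative).
Matching residues: Glu1, Glu11, Lys14.

3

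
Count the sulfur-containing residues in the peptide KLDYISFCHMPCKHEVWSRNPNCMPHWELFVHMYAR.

6

The sulfur-bearing residues are cysteine (–SH) and methionine (–S–CH₃).
Matching residues: C8, M10, C12, C23, M24, M33.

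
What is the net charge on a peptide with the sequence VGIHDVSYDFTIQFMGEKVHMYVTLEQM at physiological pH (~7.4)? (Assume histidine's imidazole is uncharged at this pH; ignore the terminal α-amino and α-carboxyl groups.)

The side chains ionized at physiological pH are Lys/Arg (+1) and Asp/Glu (−1); with His treated as neutral, nothing else contributes.
Positive (K, R): K18 → +1.
Negative (D, E): D5, D9, E17, E26 → −4.
Net charge = (+1) + (−4) = −3.

-3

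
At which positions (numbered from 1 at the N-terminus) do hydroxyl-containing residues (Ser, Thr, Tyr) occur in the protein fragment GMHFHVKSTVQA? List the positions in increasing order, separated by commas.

Matching residues: S8, T9.

8, 9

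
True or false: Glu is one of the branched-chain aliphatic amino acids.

Valine (V), leucine (L), and isoleucine (I) are the branched-chain amino acids.
Glutamate is not in this group.

False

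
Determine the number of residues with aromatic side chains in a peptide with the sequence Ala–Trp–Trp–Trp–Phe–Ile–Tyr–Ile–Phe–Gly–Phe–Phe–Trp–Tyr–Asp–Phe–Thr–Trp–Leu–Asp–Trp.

13

F, W, and Y each carry an aromatic ring on the side chain.
Matching residues: Trp2, Trp3, Trp4, Phe5, Tyr7, Phe9, Phe11, Phe12, Trp13, Tyr14, Phe16, Trp18, Trp21.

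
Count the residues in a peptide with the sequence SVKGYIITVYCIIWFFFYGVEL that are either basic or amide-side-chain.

Basic: H, K, R. Amide-side-chain: N, Q.
Basic residues here: K3 (1).
Amide-side-chain residues here: none (0).
The two groups share no amino acid, so total = 1 + 0 = 1.

1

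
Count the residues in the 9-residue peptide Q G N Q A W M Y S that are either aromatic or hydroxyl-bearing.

Aromatic: F, W, Y. Hydroxyl-bearing: S, T, Y.
Aromatic residues here: W6, Y8 (2).
Hydroxyl-bearing residues here: Y8, S9 (2).
Y is in both groups, so the 1 Y residue must not be double-counted.
Total = 2 + 2 − 1 = 3.

3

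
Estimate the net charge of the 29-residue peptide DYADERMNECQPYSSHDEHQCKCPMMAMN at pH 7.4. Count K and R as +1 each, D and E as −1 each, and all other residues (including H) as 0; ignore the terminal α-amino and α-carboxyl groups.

-4

Positive (K, R): R6, K22 → +2.
Negative (D, E): D1, D4, E5, E9, D17, E18 → −6.
Net charge = (+2) + (−6) = −4.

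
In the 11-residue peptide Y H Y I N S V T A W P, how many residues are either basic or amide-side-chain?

Basic: H, K, R. Amide-side-chain: N, Q.
Basic residues here: H2 (1).
Amide-side-chain residues here: N5 (1).
The two groups share no amino acid, so total = 1 + 1 = 2.

2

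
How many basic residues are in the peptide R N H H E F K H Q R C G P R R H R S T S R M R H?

13

K, R, and H are the three residues with basic side chains (ε-amine, guanidinium, and imidazole respectively).
Matching residues: R1, H3, H4, K7, H8, R10, R14, R15, H16, R17, R21, R23, H24.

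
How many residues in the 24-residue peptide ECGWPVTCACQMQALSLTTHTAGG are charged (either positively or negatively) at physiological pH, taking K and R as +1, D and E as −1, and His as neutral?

Charged side chains at pH ~7.4: K, R (positive); D, E (negative).
Matching residues: E1.

1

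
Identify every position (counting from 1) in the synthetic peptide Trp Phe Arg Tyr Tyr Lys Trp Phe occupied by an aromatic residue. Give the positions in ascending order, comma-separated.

1, 2, 4, 5, 7, 8

Matching residues: Trp1, Phe2, Tyr4, Tyr5, Trp7, Phe8.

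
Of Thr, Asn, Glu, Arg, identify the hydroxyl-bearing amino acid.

Thr

The –OH-bearing residues are Ser, Thr (aliphatic alcohols), and Tyr (phenol).
Of the listed options, only Thr belongs to this group.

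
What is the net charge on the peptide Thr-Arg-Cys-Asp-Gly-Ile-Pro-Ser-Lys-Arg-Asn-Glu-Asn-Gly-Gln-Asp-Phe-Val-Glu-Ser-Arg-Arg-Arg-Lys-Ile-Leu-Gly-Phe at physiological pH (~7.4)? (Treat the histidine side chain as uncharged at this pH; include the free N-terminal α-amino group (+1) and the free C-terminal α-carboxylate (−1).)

At pH ~7.4 the Lys and Arg side chains are protonated (+1), the Asp and Glu side chains are deprotonated (−1), and with His taken as neutral all other side chains carry no charge.
Positive (K, R): Arg2, Lys9, Arg10, Arg21, Arg22, Arg23, Lys24 → +7.
Negative (D, E): Asp4, Glu12, Asp16, Glu19 → −4.
The N-terminus (+1) and C-terminus (−1) cancel.
Net charge = (+7) + (−4) = +3.

+3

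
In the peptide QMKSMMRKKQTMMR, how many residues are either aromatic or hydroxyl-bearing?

2

Aromatic: F, W, Y. Hydroxyl-bearing: S, T, Y.
Aromatic residues here: none (0).
Hydroxyl-bearing residues here: S4, T11 (2).
(Y belongs to both groups, but none appear in this sequence.) Total = 0 + 2 = 2.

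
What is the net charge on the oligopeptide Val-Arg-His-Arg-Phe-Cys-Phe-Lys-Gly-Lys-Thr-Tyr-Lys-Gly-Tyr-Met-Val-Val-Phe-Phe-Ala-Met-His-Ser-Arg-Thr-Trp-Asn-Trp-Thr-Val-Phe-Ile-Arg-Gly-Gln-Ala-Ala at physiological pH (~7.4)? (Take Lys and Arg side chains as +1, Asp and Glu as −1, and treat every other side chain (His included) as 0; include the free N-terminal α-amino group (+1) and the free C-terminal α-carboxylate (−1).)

Positive (K, R): Arg2, Arg4, Lys8, Lys10, Lys13, Arg25, Arg34 → +7.
Negative (D, E): none → −0.
The N-terminus (+1) and C-terminus (−1) cancel.
Net charge = (+7) + (−0) = +7.

+7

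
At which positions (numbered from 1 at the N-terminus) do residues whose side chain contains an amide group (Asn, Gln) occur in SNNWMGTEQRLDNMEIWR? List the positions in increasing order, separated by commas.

Matching residues: N2, N3, Q9, N13.

2, 3, 9, 13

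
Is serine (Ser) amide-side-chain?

Asparagine (N) and glutamine (Q) have uncharged amide side chains.
Serine is not in this group.

No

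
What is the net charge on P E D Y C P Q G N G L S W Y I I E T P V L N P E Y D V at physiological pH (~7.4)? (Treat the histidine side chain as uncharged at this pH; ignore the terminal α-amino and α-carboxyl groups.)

-5

The side chains ionized at physiological pH are Lys/Arg (+1) and Asp/Glu (−1); with His treated as neutral, nothing else contributes.
Positive (K, R): none → +0.
Negative (D, E): E2, D3, E17, E24, D26 → −5.
Net charge = (+0) + (−5) = −5.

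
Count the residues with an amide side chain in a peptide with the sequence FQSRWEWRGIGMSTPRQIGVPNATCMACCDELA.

The amide-side-chain residues are Asn (N) and Gln (Q).
Matching residues: Q2, Q17, N22.

3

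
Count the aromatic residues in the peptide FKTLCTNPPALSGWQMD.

2

Phenylalanine (F), tryptophan (W), and tyrosine (Y) have aromatic ring side chains.
Matching residues: F1, W14.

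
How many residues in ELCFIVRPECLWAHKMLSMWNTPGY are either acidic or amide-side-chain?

Acidic: D, E. Amide-side-chain: N, Q.
Acidic residues here: E1, E9 (2).
Amide-side-chain residues here: N21 (1).
The two groups share no amino acid, so total = 2 + 1 = 3.

3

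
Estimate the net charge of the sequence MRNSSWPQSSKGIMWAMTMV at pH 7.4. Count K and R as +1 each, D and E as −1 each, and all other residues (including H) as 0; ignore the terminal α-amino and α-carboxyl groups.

+2

Positive (K, R): R2, K11 → +2.
Negative (D, E): none → −0.
Net charge = (+2) + (−0) = +2.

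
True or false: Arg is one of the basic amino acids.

Lysine (K), arginine (R), and histidine (H) have basic, nitrogen-containing side chains.
Arginine is in this group.

True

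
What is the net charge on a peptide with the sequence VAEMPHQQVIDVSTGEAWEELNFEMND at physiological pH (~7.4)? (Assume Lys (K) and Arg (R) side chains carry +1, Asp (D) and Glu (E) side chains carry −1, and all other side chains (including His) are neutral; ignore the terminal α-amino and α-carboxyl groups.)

-7

Positive (K, R): none → +0.
Negative (D, E): E3, D11, E16, E19, E20, E24, D27 → −7.
Net charge = (+0) + (−7) = −7.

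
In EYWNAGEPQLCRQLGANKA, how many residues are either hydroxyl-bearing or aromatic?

Hydroxyl-bearing: S, T, Y. Aromatic: F, W, Y.
Hydroxyl-bearing residues here: Y2 (1).
Aromatic residues here: Y2, W3 (2).
Y is in both groups, so the 1 Y residue must not be double-counted.
Total = 1 + 2 − 1 = 2.

2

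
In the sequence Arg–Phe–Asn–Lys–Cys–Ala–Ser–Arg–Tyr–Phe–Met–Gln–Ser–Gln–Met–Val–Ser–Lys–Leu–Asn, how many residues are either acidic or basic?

4

Acidic: D, E. Basic: H, K, R.
Acidic residues here: none (0).
Basic residues here: Arg1, Lys4, Arg8, Lys18 (4).
The two groups share no amino acid, so total = 0 + 4 = 4.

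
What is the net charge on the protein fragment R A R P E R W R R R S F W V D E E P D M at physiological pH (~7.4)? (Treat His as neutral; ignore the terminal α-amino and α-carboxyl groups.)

The side chains ionized at physiological pH are Lys/Arg (+1) and Asp/Glu (−1); with His treated as neutral, nothing else contributes.
Positive (K, R): R1, R3, R6, R8, R9, R10 → +6.
Negative (D, E): E5, D15, E16, E17, D19 → −5.
Net charge = (+6) + (−5) = +1.

+1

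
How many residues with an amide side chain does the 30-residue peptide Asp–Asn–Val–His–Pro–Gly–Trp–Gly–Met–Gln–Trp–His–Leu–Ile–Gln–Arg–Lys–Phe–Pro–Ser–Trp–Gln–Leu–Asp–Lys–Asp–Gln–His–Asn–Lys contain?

Only N (asparagine) and Q (glutamine) carry a side-chain carboxamide.
Matching residues: Asn2, Gln10, Gln15, Gln22, Gln27, Asn29.

6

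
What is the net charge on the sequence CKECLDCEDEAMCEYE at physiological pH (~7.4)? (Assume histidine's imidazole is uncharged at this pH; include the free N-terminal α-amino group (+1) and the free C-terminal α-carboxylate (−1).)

Near pH 7.4, K and R contribute +1 each, D and E contribute −1 each, and every other side chain (His included, as stated) is uncharged.
Positive (K, R): K2 → +1.
Negative (D, E): E3, D6, E8, D9, E10, E14, E16 → −7.
The N-terminus (+1) and C-terminus (−1) cancel.
Net charge = (+1) + (−7) = −6.

-6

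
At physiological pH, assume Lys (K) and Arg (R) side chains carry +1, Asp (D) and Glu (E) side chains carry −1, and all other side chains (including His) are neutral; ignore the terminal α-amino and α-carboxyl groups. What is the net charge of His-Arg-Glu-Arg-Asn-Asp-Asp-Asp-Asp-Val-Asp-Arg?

Positive (K, R): Arg2, Arg4, Arg12 → +3.
Negative (D, E): Glu3, Asp6, Asp7, Asp8, Asp9, Asp11 → −6.
Net charge = (+3) + (−6) = −3.

-3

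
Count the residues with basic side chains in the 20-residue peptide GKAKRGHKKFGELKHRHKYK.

12

K, R, and H are the three residues with basic side chains (ε-amine, guanidinium, and imidazole respectively).
Matching residues: K2, K4, R5, H7, K8, K9, K14, H15, R16, H17, K18, K20.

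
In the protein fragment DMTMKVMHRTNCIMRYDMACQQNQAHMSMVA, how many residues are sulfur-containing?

The sulfur-bearing residues are cysteine (–SH) and methionine (–S–CH₃).
Matching residues: M2, M4, M7, C12, M14, M18, C20, M27, M29.

9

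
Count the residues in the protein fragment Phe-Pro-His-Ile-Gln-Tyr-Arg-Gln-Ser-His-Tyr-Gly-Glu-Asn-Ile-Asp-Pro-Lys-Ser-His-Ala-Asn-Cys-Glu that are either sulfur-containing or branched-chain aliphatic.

3

Sulfur-containing: C, M. Branched-chain aliphatic: I, L, V.
Sulfur-containing residues here: Cys23 (1).
Branched-chain aliphatic residues here: Ile4, Ile15 (2).
The two groups share no amino acid, so total = 1 + 2 = 3.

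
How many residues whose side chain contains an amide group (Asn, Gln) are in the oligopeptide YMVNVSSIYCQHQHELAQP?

Matching residues: N4, Q11, Q13, Q18.

4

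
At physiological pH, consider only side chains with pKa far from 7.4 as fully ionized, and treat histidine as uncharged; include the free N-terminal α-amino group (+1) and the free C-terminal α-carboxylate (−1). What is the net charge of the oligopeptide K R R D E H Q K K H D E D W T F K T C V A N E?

Near pH 7.4, K and R contribute +1 each, D and E contribute −1 each, and every other side chain (His included, as stated) is uncharged.
Positive (K, R): K1, R2, R3, K8, K9, K17 → +6.
Negative (D, E): D4, E5, D11, E12, D13, E23 → −6.
The N-terminus (+1) and C-terminus (−1) cancel.
Net charge = (+6) + (−6) = 0.

0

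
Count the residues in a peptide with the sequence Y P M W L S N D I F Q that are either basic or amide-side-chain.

Basic: H, K, R. Amide-side-chain: N, Q.
Basic residues here: none (0).
Amide-side-chain residues here: N7, Q11 (2).
The two groups share no amino acid, so total = 0 + 2 = 2.

2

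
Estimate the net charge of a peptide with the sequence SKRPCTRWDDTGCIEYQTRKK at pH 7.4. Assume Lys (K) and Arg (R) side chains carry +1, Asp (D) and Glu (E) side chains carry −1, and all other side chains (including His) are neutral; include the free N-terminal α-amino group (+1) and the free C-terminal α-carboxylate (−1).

+3

Positive (K, R): K2, R3, R7, R19, K20, K21 → +6.
Negative (D, E): D9, D10, E15 → −3.
The N-terminus (+1) and C-terminus (−1) cancel.
Net charge = (+6) + (−3) = +3.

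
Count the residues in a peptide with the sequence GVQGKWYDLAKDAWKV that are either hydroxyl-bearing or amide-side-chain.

2

Hydroxyl-bearing: S, T, Y. Amide-side-chain: N, Q.
Hydroxyl-bearing residues here: Y7 (1).
Amide-side-chain residues here: Q3 (1).
The two groups share no amino acid, so total = 1 + 1 = 2.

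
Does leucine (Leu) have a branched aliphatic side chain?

V, L, and I make up the branched-chain aliphatic group.
Leucine is in this group.

Yes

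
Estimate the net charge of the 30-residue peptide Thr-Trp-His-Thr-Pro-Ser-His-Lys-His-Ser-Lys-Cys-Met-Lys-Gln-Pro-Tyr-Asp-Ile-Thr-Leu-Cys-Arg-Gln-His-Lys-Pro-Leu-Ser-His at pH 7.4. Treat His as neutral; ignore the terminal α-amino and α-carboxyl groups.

+4

The side chains ionized at physiological pH are Lys/Arg (+1) and Asp/Glu (−1); with His treated as neutral, nothing else contributes.
Positive (K, R): Lys8, Lys11, Lys14, Arg23, Lys26 → +5.
Negative (D, E): Asp18 → −1.
Net charge = (+5) + (−1) = +4.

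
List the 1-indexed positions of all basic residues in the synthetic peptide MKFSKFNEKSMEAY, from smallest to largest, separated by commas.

K, R, and H are the three residues with basic side chains (ε-amine, guanidinium, and imidazole respectively).
Matching residues: K2, K5, K9.

2, 5, 9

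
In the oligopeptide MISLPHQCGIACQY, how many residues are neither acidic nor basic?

13

Acidic: D, E. Basic: K, R, H. All other residues are neither.
Matching residues: M1, I2, S3, L4, P5, Q7, C8, G9, I10, A11, C12, Q13, Y14.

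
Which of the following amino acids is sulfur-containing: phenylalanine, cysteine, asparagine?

The sulfur-bearing residues are cysteine (–SH) and methionine (–S–CH₃).
Of the listed options, only cysteine belongs to this group.

cysteine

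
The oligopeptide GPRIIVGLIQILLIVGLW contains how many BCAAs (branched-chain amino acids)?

11

V, L, and I make up the branched-chain aliphatic group.
Matching residues: I4, I5, V6, L8, I9, I11, L12, L13, I14, V15, L17.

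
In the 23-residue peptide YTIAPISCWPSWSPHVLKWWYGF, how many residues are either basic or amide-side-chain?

Basic: H, K, R. Amide-side-chain: N, Q.
Basic residues here: H15, K18 (2).
Amide-side-chain residues here: none (0).
The two groups share no amino acid, so total = 2 + 0 = 2.

2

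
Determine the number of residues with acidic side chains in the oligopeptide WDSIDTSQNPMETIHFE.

The acidic residues are Asp (D) and Glu (E), whose side chains end in a carboxylate group.
Matching residues: D2, D5, E12, E17.

4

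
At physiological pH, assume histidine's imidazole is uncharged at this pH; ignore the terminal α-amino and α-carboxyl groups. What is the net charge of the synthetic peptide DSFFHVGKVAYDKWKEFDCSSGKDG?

Near pH 7.4, K and R contribute +1 each, D and E contribute −1 each, and every other side chain (His included, as stated) is uncharged.
Positive (K, R): K8, K13, K15, K23 → +4.
Negative (D, E): D1, D12, E16, D18, D24 → −5.
Net charge = (+4) + (−5) = −1.

-1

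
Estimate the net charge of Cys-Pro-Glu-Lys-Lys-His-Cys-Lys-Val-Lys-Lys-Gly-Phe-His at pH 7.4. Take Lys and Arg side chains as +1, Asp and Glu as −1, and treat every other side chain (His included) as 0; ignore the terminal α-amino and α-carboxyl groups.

+4

Positive (K, R): Lys4, Lys5, Lys8, Lys10, Lys11 → +5.
Negative (D, E): Glu3 → −1.
Net charge = (+5) + (−1) = +4.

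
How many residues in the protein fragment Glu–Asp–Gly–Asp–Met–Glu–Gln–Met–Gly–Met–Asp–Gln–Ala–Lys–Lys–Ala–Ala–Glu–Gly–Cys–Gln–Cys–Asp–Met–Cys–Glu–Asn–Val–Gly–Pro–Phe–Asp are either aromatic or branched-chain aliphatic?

Aromatic: F, W, Y. Branched-chain aliphatic: I, L, V.
Aromatic residues here: Phe31 (1).
Branched-chain aliphatic residues here: Val28 (1).
The two groups share no amino acid, so total = 1 + 1 = 2.

2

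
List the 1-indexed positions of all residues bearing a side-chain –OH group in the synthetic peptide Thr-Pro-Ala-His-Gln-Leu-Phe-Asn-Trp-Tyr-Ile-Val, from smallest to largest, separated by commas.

1, 10

Serine (S), threonine (T), and tyrosine (Y) each carry a hydroxyl group on the side chain.
Matching residues: Thr1, Tyr10.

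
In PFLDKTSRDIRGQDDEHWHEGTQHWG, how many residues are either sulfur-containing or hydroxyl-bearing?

Sulfur-containing: C, M. Hydroxyl-bearing: S, T, Y.
Sulfur-containing residues here: none (0).
Hydroxyl-bearing residues here: T6, S7, T22 (3).
The two groups share no amino acid, so total = 0 + 3 = 3.

3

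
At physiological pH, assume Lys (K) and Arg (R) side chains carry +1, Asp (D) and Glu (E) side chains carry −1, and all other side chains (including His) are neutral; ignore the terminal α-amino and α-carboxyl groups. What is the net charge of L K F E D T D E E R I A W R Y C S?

-2

Positive (K, R): K2, R10, R14 → +3.
Negative (D, E): E4, D5, D7, E8, E9 → −5.
Net charge = (+3) + (−5) = −2.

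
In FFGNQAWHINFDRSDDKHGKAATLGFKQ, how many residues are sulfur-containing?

Only Cys (C) and Met (M) have a sulfur atom in the side chain.
None of the 28 residues belong to this group.

0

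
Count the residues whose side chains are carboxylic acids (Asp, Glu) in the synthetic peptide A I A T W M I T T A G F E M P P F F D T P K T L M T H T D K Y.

3

Matching residues: E13, D19, D29.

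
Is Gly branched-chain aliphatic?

No

Valine (V), leucine (L), and isoleucine (I) are the branched-chain amino acids.
Glycine is not in this group.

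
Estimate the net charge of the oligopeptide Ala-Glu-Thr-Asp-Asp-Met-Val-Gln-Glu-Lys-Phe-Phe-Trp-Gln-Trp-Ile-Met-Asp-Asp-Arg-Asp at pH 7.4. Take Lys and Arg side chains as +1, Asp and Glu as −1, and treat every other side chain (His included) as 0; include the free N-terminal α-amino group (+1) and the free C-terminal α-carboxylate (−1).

Positive (K, R): Lys10, Arg20 → +2.
Negative (D, E): Glu2, Asp4, Asp5, Glu9, Asp18, Asp19, Asp21 → −7.
The N-terminus (+1) and C-terminus (−1) cancel.
Net charge = (+2) + (−7) = −5.

-5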